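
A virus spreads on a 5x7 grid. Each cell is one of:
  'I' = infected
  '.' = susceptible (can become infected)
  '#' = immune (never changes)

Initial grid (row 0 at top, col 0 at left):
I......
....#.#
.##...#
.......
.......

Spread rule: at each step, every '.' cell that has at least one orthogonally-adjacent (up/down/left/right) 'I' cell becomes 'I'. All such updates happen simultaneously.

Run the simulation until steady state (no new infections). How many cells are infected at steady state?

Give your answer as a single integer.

Step 0 (initial): 1 infected
Step 1: +2 new -> 3 infected
Step 2: +3 new -> 6 infected
Step 3: +3 new -> 9 infected
Step 4: +4 new -> 13 infected
Step 5: +4 new -> 17 infected
Step 6: +5 new -> 22 infected
Step 7: +3 new -> 25 infected
Step 8: +2 new -> 27 infected
Step 9: +2 new -> 29 infected
Step 10: +1 new -> 30 infected
Step 11: +0 new -> 30 infected

Answer: 30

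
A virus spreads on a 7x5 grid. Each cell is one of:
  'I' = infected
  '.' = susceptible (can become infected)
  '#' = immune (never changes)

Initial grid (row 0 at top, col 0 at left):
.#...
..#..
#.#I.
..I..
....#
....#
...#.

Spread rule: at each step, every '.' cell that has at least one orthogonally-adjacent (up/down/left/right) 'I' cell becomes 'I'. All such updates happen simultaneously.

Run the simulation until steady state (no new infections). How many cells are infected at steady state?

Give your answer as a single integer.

Answer: 27

Derivation:
Step 0 (initial): 2 infected
Step 1: +5 new -> 7 infected
Step 2: +8 new -> 15 infected
Step 3: +7 new -> 22 infected
Step 4: +3 new -> 25 infected
Step 5: +2 new -> 27 infected
Step 6: +0 new -> 27 infected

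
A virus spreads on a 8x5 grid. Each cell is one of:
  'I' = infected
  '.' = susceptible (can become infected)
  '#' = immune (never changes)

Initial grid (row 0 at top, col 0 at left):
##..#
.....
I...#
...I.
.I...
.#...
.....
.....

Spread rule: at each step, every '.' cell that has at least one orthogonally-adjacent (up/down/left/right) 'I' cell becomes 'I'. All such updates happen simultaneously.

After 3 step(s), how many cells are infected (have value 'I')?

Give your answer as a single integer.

Step 0 (initial): 3 infected
Step 1: +10 new -> 13 infected
Step 2: +7 new -> 20 infected
Step 3: +7 new -> 27 infected

Answer: 27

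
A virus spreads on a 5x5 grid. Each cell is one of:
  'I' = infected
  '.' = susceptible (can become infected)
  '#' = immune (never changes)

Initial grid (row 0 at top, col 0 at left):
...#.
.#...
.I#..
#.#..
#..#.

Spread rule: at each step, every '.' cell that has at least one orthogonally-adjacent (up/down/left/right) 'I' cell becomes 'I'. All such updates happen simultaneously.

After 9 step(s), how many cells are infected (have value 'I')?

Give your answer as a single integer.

Answer: 16

Derivation:
Step 0 (initial): 1 infected
Step 1: +2 new -> 3 infected
Step 2: +2 new -> 5 infected
Step 3: +2 new -> 7 infected
Step 4: +1 new -> 8 infected
Step 5: +1 new -> 9 infected
Step 6: +1 new -> 10 infected
Step 7: +1 new -> 11 infected
Step 8: +2 new -> 13 infected
Step 9: +3 new -> 16 infected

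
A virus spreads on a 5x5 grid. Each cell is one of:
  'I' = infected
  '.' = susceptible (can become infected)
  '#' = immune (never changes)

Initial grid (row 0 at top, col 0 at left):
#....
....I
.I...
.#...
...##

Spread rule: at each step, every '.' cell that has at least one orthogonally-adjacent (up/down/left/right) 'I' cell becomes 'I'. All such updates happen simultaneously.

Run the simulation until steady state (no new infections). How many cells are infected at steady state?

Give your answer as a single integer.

Answer: 21

Derivation:
Step 0 (initial): 2 infected
Step 1: +6 new -> 8 infected
Step 2: +8 new -> 16 infected
Step 3: +4 new -> 20 infected
Step 4: +1 new -> 21 infected
Step 5: +0 new -> 21 infected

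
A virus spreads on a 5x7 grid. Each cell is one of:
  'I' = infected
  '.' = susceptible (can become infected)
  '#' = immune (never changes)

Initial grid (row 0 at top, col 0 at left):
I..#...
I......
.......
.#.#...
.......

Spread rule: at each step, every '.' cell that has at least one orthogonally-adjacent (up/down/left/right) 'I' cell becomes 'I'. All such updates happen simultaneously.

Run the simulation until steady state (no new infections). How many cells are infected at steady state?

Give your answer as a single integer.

Answer: 32

Derivation:
Step 0 (initial): 2 infected
Step 1: +3 new -> 5 infected
Step 2: +4 new -> 9 infected
Step 3: +3 new -> 12 infected
Step 4: +4 new -> 16 infected
Step 5: +4 new -> 20 infected
Step 6: +5 new -> 25 infected
Step 7: +4 new -> 29 infected
Step 8: +2 new -> 31 infected
Step 9: +1 new -> 32 infected
Step 10: +0 new -> 32 infected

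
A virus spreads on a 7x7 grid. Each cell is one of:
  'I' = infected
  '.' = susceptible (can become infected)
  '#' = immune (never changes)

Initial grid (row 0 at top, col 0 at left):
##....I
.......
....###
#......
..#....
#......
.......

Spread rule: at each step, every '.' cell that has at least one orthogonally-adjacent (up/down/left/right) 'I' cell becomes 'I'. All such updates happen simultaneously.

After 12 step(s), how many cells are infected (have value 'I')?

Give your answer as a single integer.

Answer: 41

Derivation:
Step 0 (initial): 1 infected
Step 1: +2 new -> 3 infected
Step 2: +2 new -> 5 infected
Step 3: +2 new -> 7 infected
Step 4: +2 new -> 9 infected
Step 5: +2 new -> 11 infected
Step 6: +3 new -> 14 infected
Step 7: +5 new -> 19 infected
Step 8: +5 new -> 24 infected
Step 9: +6 new -> 30 infected
Step 10: +6 new -> 36 infected
Step 11: +3 new -> 39 infected
Step 12: +2 new -> 41 infected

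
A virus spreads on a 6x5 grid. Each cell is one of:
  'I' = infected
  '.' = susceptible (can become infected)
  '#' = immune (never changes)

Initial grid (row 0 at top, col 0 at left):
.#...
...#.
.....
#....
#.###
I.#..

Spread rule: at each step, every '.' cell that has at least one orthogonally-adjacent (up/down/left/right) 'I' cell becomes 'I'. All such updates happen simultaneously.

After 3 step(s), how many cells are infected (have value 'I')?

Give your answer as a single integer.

Answer: 4

Derivation:
Step 0 (initial): 1 infected
Step 1: +1 new -> 2 infected
Step 2: +1 new -> 3 infected
Step 3: +1 new -> 4 infected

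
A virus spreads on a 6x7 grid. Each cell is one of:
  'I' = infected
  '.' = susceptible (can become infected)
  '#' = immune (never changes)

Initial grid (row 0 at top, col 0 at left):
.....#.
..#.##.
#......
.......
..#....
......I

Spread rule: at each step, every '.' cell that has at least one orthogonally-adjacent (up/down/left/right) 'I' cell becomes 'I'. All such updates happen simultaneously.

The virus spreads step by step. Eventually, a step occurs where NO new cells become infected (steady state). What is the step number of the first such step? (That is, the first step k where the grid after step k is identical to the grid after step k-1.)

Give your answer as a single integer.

Step 0 (initial): 1 infected
Step 1: +2 new -> 3 infected
Step 2: +3 new -> 6 infected
Step 3: +4 new -> 10 infected
Step 4: +5 new -> 15 infected
Step 5: +4 new -> 19 infected
Step 6: +4 new -> 23 infected
Step 7: +4 new -> 27 infected
Step 8: +3 new -> 30 infected
Step 9: +3 new -> 33 infected
Step 10: +2 new -> 35 infected
Step 11: +1 new -> 36 infected
Step 12: +0 new -> 36 infected

Answer: 12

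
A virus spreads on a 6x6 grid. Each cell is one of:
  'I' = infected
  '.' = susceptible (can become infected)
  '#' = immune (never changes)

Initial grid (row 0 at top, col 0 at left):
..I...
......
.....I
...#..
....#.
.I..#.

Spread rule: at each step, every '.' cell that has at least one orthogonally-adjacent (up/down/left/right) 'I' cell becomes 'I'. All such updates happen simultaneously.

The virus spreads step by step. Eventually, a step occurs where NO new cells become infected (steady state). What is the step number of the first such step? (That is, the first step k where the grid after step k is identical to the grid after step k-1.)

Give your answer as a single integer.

Step 0 (initial): 3 infected
Step 1: +9 new -> 12 infected
Step 2: +14 new -> 26 infected
Step 3: +6 new -> 32 infected
Step 4: +1 new -> 33 infected
Step 5: +0 new -> 33 infected

Answer: 5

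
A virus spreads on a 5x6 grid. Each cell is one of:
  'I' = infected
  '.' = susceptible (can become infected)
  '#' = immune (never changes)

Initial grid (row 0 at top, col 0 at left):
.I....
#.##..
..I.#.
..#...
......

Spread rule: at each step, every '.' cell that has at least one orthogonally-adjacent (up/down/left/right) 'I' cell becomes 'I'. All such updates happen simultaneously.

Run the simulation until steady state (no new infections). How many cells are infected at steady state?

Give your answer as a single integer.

Answer: 25

Derivation:
Step 0 (initial): 2 infected
Step 1: +5 new -> 7 infected
Step 2: +4 new -> 11 infected
Step 3: +5 new -> 16 infected
Step 4: +6 new -> 22 infected
Step 5: +3 new -> 25 infected
Step 6: +0 new -> 25 infected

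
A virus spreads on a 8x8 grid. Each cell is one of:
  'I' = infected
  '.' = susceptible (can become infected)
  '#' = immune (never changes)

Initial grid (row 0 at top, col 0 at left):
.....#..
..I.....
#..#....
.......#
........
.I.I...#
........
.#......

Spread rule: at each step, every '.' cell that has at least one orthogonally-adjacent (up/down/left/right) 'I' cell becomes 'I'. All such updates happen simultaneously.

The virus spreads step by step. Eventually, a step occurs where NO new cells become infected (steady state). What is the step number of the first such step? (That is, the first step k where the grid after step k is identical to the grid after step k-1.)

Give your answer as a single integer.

Step 0 (initial): 3 infected
Step 1: +11 new -> 14 infected
Step 2: +16 new -> 30 infected
Step 3: +12 new -> 42 infected
Step 4: +6 new -> 48 infected
Step 5: +7 new -> 55 infected
Step 6: +3 new -> 58 infected
Step 7: +0 new -> 58 infected

Answer: 7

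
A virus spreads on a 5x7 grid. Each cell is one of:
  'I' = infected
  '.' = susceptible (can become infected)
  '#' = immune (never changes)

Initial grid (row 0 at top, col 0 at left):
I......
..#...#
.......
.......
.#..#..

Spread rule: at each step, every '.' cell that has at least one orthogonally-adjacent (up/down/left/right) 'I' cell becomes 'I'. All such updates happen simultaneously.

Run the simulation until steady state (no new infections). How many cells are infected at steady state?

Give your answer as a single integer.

Step 0 (initial): 1 infected
Step 1: +2 new -> 3 infected
Step 2: +3 new -> 6 infected
Step 3: +3 new -> 9 infected
Step 4: +5 new -> 14 infected
Step 5: +4 new -> 18 infected
Step 6: +5 new -> 23 infected
Step 7: +3 new -> 26 infected
Step 8: +2 new -> 28 infected
Step 9: +2 new -> 30 infected
Step 10: +1 new -> 31 infected
Step 11: +0 new -> 31 infected

Answer: 31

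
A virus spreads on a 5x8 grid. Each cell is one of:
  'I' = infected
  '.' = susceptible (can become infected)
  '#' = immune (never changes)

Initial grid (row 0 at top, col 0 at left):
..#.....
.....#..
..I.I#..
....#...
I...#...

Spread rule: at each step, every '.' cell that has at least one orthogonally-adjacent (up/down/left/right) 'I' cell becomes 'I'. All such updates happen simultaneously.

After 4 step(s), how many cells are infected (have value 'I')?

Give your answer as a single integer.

Step 0 (initial): 3 infected
Step 1: +7 new -> 10 infected
Step 2: +7 new -> 17 infected
Step 3: +5 new -> 22 infected
Step 4: +2 new -> 24 infected

Answer: 24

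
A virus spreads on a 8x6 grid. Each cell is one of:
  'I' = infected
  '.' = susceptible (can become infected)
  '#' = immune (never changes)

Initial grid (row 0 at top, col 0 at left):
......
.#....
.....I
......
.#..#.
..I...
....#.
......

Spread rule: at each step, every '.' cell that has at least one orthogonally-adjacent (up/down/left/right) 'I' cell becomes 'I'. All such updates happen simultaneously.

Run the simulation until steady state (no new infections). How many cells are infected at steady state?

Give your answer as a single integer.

Step 0 (initial): 2 infected
Step 1: +7 new -> 9 infected
Step 2: +12 new -> 21 infected
Step 3: +10 new -> 31 infected
Step 4: +7 new -> 38 infected
Step 5: +3 new -> 41 infected
Step 6: +2 new -> 43 infected
Step 7: +1 new -> 44 infected
Step 8: +0 new -> 44 infected

Answer: 44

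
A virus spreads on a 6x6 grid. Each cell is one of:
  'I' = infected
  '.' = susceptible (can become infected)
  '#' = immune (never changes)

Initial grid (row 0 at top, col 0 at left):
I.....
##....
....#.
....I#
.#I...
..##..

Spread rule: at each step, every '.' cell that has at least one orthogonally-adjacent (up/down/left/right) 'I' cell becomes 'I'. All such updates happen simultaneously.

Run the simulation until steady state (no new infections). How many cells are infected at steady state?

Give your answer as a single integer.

Step 0 (initial): 3 infected
Step 1: +5 new -> 8 infected
Step 2: +6 new -> 14 infected
Step 3: +6 new -> 20 infected
Step 4: +4 new -> 24 infected
Step 5: +3 new -> 27 infected
Step 6: +2 new -> 29 infected
Step 7: +0 new -> 29 infected

Answer: 29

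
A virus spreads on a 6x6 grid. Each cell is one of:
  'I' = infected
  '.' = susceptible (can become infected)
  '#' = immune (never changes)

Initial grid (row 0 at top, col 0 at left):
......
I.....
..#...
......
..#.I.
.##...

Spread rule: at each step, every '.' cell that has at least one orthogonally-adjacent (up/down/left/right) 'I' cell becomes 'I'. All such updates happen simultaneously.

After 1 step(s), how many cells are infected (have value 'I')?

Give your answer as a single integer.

Answer: 9

Derivation:
Step 0 (initial): 2 infected
Step 1: +7 new -> 9 infected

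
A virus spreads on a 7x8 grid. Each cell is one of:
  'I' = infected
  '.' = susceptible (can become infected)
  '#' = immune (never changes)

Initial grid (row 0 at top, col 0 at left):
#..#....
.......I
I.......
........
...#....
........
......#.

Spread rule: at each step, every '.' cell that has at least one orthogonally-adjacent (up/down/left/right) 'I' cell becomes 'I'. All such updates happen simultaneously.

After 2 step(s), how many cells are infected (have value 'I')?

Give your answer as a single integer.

Answer: 16

Derivation:
Step 0 (initial): 2 infected
Step 1: +6 new -> 8 infected
Step 2: +8 new -> 16 infected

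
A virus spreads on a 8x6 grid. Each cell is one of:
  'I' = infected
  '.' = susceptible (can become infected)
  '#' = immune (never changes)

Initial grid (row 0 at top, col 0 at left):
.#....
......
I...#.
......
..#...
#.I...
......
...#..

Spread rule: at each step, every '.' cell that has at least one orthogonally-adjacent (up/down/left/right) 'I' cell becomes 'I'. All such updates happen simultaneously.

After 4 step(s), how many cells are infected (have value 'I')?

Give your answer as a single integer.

Answer: 35

Derivation:
Step 0 (initial): 2 infected
Step 1: +6 new -> 8 infected
Step 2: +11 new -> 19 infected
Step 3: +9 new -> 28 infected
Step 4: +7 new -> 35 infected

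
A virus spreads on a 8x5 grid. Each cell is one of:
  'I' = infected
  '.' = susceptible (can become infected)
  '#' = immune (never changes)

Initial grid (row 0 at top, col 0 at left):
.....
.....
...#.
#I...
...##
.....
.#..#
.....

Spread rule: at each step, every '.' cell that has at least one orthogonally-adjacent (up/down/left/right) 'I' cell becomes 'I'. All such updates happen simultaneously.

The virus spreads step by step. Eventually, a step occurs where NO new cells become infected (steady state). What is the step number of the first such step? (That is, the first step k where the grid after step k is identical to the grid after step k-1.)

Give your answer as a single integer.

Answer: 8

Derivation:
Step 0 (initial): 1 infected
Step 1: +3 new -> 4 infected
Step 2: +7 new -> 11 infected
Step 3: +6 new -> 17 infected
Step 4: +7 new -> 24 infected
Step 5: +6 new -> 30 infected
Step 6: +3 new -> 33 infected
Step 7: +1 new -> 34 infected
Step 8: +0 new -> 34 infected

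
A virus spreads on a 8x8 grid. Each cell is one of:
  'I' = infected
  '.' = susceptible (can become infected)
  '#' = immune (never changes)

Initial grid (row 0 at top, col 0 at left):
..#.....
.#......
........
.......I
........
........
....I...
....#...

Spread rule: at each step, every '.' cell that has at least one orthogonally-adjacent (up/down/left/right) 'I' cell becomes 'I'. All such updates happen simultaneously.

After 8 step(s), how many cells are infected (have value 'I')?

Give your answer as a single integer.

Answer: 58

Derivation:
Step 0 (initial): 2 infected
Step 1: +6 new -> 8 infected
Step 2: +12 new -> 20 infected
Step 3: +12 new -> 32 infected
Step 4: +9 new -> 41 infected
Step 5: +7 new -> 48 infected
Step 6: +5 new -> 53 infected
Step 7: +4 new -> 57 infected
Step 8: +1 new -> 58 infected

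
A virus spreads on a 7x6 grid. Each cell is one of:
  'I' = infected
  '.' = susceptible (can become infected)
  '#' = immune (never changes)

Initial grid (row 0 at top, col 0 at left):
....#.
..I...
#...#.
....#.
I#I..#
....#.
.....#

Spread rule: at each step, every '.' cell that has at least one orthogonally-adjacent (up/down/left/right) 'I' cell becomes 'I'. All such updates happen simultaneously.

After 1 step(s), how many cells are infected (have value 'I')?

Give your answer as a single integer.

Step 0 (initial): 3 infected
Step 1: +9 new -> 12 infected

Answer: 12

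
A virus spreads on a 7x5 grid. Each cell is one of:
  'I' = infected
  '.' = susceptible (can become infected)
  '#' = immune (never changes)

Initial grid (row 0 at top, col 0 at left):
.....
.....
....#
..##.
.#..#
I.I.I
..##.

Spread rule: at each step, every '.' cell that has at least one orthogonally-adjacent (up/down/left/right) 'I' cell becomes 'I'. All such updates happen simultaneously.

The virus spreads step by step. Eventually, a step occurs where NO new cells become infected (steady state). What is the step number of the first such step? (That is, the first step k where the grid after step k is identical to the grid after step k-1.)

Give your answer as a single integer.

Step 0 (initial): 3 infected
Step 1: +6 new -> 9 infected
Step 2: +3 new -> 12 infected
Step 3: +2 new -> 14 infected
Step 4: +2 new -> 16 infected
Step 5: +3 new -> 19 infected
Step 6: +3 new -> 22 infected
Step 7: +2 new -> 24 infected
Step 8: +2 new -> 26 infected
Step 9: +1 new -> 27 infected
Step 10: +0 new -> 27 infected

Answer: 10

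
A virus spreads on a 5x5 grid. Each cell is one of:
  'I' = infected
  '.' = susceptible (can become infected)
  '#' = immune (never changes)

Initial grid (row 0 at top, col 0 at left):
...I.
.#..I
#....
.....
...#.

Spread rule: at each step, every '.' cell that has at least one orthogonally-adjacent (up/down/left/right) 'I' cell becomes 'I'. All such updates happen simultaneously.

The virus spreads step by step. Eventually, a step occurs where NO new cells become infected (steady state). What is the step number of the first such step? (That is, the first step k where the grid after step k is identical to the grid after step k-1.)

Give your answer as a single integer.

Answer: 8

Derivation:
Step 0 (initial): 2 infected
Step 1: +4 new -> 6 infected
Step 2: +4 new -> 10 infected
Step 3: +4 new -> 14 infected
Step 4: +3 new -> 17 infected
Step 5: +2 new -> 19 infected
Step 6: +2 new -> 21 infected
Step 7: +1 new -> 22 infected
Step 8: +0 new -> 22 infected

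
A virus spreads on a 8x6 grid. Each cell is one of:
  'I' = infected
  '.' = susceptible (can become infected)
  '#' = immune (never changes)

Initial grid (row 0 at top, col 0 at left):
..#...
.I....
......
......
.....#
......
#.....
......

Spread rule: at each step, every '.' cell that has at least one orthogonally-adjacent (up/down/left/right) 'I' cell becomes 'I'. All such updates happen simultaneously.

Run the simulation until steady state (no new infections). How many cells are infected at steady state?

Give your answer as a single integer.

Step 0 (initial): 1 infected
Step 1: +4 new -> 5 infected
Step 2: +5 new -> 10 infected
Step 3: +6 new -> 16 infected
Step 4: +7 new -> 23 infected
Step 5: +7 new -> 30 infected
Step 6: +5 new -> 35 infected
Step 7: +4 new -> 39 infected
Step 8: +3 new -> 42 infected
Step 9: +2 new -> 44 infected
Step 10: +1 new -> 45 infected
Step 11: +0 new -> 45 infected

Answer: 45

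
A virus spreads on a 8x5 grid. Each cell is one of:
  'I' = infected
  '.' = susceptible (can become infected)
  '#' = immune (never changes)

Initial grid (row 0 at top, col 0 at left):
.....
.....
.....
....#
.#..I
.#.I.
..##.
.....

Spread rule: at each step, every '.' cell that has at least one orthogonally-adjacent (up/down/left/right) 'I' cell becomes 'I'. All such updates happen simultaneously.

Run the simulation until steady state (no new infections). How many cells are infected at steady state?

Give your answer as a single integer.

Step 0 (initial): 2 infected
Step 1: +3 new -> 5 infected
Step 2: +3 new -> 8 infected
Step 3: +3 new -> 11 infected
Step 4: +5 new -> 16 infected
Step 5: +6 new -> 22 infected
Step 6: +6 new -> 28 infected
Step 7: +5 new -> 33 infected
Step 8: +2 new -> 35 infected
Step 9: +0 new -> 35 infected

Answer: 35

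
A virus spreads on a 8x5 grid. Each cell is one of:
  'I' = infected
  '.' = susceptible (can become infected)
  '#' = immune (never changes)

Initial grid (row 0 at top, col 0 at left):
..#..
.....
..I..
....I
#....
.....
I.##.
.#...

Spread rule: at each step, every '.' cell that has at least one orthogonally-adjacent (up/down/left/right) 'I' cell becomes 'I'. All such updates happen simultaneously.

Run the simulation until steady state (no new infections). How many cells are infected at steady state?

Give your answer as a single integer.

Answer: 35

Derivation:
Step 0 (initial): 3 infected
Step 1: +10 new -> 13 infected
Step 2: +9 new -> 22 infected
Step 3: +9 new -> 31 infected
Step 4: +2 new -> 33 infected
Step 5: +1 new -> 34 infected
Step 6: +1 new -> 35 infected
Step 7: +0 new -> 35 infected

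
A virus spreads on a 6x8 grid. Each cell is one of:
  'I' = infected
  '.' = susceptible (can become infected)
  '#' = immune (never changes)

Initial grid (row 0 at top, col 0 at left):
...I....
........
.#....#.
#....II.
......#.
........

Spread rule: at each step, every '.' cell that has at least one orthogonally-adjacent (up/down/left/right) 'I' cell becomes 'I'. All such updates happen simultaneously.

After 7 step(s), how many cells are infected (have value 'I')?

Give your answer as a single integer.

Step 0 (initial): 3 infected
Step 1: +7 new -> 10 infected
Step 2: +12 new -> 22 infected
Step 3: +11 new -> 33 infected
Step 4: +5 new -> 38 infected
Step 5: +3 new -> 41 infected
Step 6: +2 new -> 43 infected
Step 7: +1 new -> 44 infected

Answer: 44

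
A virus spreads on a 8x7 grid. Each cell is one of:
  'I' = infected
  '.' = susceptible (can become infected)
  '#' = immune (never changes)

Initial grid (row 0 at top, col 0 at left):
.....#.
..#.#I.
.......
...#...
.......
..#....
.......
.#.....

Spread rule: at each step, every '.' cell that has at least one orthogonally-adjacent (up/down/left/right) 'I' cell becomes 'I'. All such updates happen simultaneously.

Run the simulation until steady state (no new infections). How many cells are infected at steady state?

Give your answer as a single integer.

Step 0 (initial): 1 infected
Step 1: +2 new -> 3 infected
Step 2: +4 new -> 7 infected
Step 3: +4 new -> 11 infected
Step 4: +5 new -> 16 infected
Step 5: +7 new -> 23 infected
Step 6: +10 new -> 33 infected
Step 7: +7 new -> 40 infected
Step 8: +5 new -> 45 infected
Step 9: +3 new -> 48 infected
Step 10: +1 new -> 49 infected
Step 11: +1 new -> 50 infected
Step 12: +0 new -> 50 infected

Answer: 50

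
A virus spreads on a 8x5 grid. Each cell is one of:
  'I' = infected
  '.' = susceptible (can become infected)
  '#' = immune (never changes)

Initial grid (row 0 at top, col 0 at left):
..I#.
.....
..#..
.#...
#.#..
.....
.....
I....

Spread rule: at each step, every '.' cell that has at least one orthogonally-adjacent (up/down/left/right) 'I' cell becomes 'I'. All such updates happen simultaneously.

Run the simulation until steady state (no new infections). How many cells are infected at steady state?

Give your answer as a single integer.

Answer: 35

Derivation:
Step 0 (initial): 2 infected
Step 1: +4 new -> 6 infected
Step 2: +6 new -> 12 infected
Step 3: +7 new -> 19 infected
Step 4: +8 new -> 27 infected
Step 5: +6 new -> 33 infected
Step 6: +2 new -> 35 infected
Step 7: +0 new -> 35 infected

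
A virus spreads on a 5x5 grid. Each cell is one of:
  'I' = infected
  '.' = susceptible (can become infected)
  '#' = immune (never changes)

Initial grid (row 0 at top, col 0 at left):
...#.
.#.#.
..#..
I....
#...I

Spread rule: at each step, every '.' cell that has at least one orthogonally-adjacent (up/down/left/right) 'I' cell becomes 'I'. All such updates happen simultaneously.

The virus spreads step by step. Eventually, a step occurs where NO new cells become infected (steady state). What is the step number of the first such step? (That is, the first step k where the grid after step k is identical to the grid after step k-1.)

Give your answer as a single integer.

Step 0 (initial): 2 infected
Step 1: +4 new -> 6 infected
Step 2: +7 new -> 13 infected
Step 3: +3 new -> 16 infected
Step 4: +2 new -> 18 infected
Step 5: +1 new -> 19 infected
Step 6: +1 new -> 20 infected
Step 7: +0 new -> 20 infected

Answer: 7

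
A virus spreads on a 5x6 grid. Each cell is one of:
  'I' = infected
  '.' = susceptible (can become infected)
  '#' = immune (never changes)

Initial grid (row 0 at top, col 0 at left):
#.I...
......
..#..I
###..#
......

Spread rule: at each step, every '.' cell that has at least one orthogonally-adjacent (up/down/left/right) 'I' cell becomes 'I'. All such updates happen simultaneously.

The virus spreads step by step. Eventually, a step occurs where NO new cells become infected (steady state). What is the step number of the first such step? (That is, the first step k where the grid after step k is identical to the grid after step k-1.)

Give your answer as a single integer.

Step 0 (initial): 2 infected
Step 1: +5 new -> 7 infected
Step 2: +7 new -> 14 infected
Step 3: +4 new -> 18 infected
Step 4: +3 new -> 21 infected
Step 5: +1 new -> 22 infected
Step 6: +1 new -> 23 infected
Step 7: +1 new -> 24 infected
Step 8: +0 new -> 24 infected

Answer: 8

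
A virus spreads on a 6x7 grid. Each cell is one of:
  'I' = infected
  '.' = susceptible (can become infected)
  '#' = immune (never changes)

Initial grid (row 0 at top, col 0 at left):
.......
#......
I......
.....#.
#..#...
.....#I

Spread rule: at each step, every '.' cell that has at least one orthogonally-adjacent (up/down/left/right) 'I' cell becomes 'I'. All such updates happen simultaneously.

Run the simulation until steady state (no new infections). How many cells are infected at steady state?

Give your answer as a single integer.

Step 0 (initial): 2 infected
Step 1: +3 new -> 5 infected
Step 2: +5 new -> 10 infected
Step 3: +7 new -> 17 infected
Step 4: +11 new -> 28 infected
Step 5: +7 new -> 35 infected
Step 6: +2 new -> 37 infected
Step 7: +0 new -> 37 infected

Answer: 37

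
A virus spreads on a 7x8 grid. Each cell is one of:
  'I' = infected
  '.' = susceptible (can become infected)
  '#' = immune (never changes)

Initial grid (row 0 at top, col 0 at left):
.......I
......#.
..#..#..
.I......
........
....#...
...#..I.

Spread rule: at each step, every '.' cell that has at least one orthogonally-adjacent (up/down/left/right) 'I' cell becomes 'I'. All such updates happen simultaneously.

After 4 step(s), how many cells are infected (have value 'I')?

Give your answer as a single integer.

Step 0 (initial): 3 infected
Step 1: +9 new -> 12 infected
Step 2: +12 new -> 24 infected
Step 3: +16 new -> 40 infected
Step 4: +11 new -> 51 infected

Answer: 51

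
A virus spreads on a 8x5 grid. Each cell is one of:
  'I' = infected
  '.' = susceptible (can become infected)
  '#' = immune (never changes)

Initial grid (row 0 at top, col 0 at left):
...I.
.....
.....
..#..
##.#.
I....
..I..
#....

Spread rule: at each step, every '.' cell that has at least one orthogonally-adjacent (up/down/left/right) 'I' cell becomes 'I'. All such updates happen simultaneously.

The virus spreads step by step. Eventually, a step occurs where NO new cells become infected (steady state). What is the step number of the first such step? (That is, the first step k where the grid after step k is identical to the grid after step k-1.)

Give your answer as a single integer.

Step 0 (initial): 3 infected
Step 1: +9 new -> 12 infected
Step 2: +9 new -> 21 infected
Step 3: +7 new -> 28 infected
Step 4: +4 new -> 32 infected
Step 5: +2 new -> 34 infected
Step 6: +1 new -> 35 infected
Step 7: +0 new -> 35 infected

Answer: 7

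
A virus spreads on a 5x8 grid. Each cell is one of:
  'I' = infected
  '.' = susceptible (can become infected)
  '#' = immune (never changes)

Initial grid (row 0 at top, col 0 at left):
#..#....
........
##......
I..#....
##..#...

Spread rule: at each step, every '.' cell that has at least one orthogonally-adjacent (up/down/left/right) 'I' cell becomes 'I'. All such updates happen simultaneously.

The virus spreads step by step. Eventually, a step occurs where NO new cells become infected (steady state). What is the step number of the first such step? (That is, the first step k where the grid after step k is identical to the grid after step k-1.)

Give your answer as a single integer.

Step 0 (initial): 1 infected
Step 1: +1 new -> 2 infected
Step 2: +1 new -> 3 infected
Step 3: +2 new -> 5 infected
Step 4: +3 new -> 8 infected
Step 5: +4 new -> 12 infected
Step 6: +5 new -> 17 infected
Step 7: +4 new -> 21 infected
Step 8: +5 new -> 26 infected
Step 9: +4 new -> 30 infected
Step 10: +2 new -> 32 infected
Step 11: +0 new -> 32 infected

Answer: 11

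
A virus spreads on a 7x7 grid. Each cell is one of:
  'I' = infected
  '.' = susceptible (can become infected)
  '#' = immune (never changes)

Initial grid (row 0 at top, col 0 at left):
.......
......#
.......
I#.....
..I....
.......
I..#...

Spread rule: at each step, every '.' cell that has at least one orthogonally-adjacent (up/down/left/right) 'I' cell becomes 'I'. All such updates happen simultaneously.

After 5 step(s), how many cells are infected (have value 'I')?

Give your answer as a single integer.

Answer: 40

Derivation:
Step 0 (initial): 3 infected
Step 1: +8 new -> 11 infected
Step 2: +8 new -> 19 infected
Step 3: +7 new -> 26 infected
Step 4: +8 new -> 34 infected
Step 5: +6 new -> 40 infected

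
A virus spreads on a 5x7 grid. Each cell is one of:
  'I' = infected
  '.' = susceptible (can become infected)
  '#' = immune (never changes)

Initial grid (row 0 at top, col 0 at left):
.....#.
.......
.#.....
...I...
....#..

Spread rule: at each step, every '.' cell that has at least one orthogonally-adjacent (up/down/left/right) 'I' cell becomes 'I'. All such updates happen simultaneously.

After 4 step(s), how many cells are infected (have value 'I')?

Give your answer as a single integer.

Answer: 27

Derivation:
Step 0 (initial): 1 infected
Step 1: +4 new -> 5 infected
Step 2: +6 new -> 11 infected
Step 3: +8 new -> 19 infected
Step 4: +8 new -> 27 infected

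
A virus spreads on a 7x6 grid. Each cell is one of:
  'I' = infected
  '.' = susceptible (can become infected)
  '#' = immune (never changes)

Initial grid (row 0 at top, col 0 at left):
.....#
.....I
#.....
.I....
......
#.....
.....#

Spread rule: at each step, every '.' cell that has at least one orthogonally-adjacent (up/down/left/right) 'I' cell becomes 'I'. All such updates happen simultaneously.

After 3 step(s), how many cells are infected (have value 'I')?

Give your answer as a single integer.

Answer: 28

Derivation:
Step 0 (initial): 2 infected
Step 1: +6 new -> 8 infected
Step 2: +10 new -> 18 infected
Step 3: +10 new -> 28 infected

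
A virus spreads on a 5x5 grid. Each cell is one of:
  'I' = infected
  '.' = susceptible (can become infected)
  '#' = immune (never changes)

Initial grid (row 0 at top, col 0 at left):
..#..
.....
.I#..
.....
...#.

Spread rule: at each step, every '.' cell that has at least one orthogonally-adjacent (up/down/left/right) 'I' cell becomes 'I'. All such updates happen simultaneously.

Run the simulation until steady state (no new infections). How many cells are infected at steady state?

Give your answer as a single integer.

Step 0 (initial): 1 infected
Step 1: +3 new -> 4 infected
Step 2: +6 new -> 10 infected
Step 3: +5 new -> 15 infected
Step 4: +4 new -> 19 infected
Step 5: +3 new -> 22 infected
Step 6: +0 new -> 22 infected

Answer: 22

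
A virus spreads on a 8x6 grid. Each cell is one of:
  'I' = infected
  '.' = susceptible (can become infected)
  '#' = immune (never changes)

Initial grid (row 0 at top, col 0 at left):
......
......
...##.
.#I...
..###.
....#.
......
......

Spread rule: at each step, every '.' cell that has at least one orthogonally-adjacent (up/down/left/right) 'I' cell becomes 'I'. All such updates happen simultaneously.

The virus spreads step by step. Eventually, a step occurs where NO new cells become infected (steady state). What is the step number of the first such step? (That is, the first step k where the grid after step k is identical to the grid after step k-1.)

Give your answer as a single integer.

Answer: 11

Derivation:
Step 0 (initial): 1 infected
Step 1: +2 new -> 3 infected
Step 2: +3 new -> 6 infected
Step 3: +5 new -> 11 infected
Step 4: +7 new -> 18 infected
Step 5: +5 new -> 23 infected
Step 6: +4 new -> 27 infected
Step 7: +4 new -> 31 infected
Step 8: +5 new -> 36 infected
Step 9: +4 new -> 40 infected
Step 10: +1 new -> 41 infected
Step 11: +0 new -> 41 infected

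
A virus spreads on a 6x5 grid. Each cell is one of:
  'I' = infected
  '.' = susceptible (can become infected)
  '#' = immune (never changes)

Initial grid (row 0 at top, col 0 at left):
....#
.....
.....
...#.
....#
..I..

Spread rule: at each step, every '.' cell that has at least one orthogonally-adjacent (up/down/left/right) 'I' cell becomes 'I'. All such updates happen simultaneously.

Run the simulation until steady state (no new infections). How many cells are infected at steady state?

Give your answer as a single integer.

Step 0 (initial): 1 infected
Step 1: +3 new -> 4 infected
Step 2: +5 new -> 9 infected
Step 3: +3 new -> 12 infected
Step 4: +4 new -> 16 infected
Step 5: +5 new -> 21 infected
Step 6: +5 new -> 26 infected
Step 7: +1 new -> 27 infected
Step 8: +0 new -> 27 infected

Answer: 27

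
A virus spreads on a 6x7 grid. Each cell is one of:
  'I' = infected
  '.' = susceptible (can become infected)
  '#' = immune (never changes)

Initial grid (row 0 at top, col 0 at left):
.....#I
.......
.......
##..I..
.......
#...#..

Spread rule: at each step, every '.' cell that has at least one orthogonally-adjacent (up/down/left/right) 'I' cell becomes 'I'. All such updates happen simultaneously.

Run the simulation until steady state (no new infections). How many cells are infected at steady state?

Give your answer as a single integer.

Step 0 (initial): 2 infected
Step 1: +5 new -> 7 infected
Step 2: +9 new -> 16 infected
Step 3: +7 new -> 23 infected
Step 4: +6 new -> 29 infected
Step 5: +5 new -> 34 infected
Step 6: +2 new -> 36 infected
Step 7: +1 new -> 37 infected
Step 8: +0 new -> 37 infected

Answer: 37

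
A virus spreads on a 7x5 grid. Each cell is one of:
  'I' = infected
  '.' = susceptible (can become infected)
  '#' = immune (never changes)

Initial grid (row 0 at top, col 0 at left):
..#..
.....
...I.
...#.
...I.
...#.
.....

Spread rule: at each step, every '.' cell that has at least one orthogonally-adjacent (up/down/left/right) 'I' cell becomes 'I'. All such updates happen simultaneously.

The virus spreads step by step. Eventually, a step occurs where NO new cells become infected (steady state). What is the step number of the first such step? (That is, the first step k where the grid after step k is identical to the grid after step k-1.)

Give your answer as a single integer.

Step 0 (initial): 2 infected
Step 1: +5 new -> 7 infected
Step 2: +9 new -> 16 infected
Step 3: +8 new -> 24 infected
Step 4: +6 new -> 30 infected
Step 5: +2 new -> 32 infected
Step 6: +0 new -> 32 infected

Answer: 6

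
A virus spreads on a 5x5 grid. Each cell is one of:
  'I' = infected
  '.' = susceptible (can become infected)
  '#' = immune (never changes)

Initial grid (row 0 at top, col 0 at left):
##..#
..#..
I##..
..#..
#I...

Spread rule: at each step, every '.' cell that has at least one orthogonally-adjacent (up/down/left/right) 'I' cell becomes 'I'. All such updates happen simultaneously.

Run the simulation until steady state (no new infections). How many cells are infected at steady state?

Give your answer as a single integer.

Answer: 17

Derivation:
Step 0 (initial): 2 infected
Step 1: +4 new -> 6 infected
Step 2: +2 new -> 8 infected
Step 3: +2 new -> 10 infected
Step 4: +2 new -> 12 infected
Step 5: +2 new -> 14 infected
Step 6: +2 new -> 16 infected
Step 7: +1 new -> 17 infected
Step 8: +0 new -> 17 infected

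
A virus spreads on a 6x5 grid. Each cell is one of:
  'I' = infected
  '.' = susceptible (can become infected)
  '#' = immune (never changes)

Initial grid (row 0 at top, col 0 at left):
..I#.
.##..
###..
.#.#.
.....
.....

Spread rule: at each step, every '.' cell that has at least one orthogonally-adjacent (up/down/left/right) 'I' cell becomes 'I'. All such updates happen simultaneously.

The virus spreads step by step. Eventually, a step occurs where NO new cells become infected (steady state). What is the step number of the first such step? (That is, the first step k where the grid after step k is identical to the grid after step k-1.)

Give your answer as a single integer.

Answer: 4

Derivation:
Step 0 (initial): 1 infected
Step 1: +1 new -> 2 infected
Step 2: +1 new -> 3 infected
Step 3: +1 new -> 4 infected
Step 4: +0 new -> 4 infected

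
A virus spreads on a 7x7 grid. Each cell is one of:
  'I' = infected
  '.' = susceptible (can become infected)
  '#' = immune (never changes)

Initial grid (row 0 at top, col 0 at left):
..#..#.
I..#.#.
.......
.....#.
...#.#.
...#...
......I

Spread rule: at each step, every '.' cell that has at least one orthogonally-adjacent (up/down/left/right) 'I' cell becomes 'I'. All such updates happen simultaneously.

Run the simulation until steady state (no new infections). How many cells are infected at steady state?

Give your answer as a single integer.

Answer: 41

Derivation:
Step 0 (initial): 2 infected
Step 1: +5 new -> 7 infected
Step 2: +7 new -> 14 infected
Step 3: +6 new -> 20 infected
Step 4: +7 new -> 27 infected
Step 5: +10 new -> 37 infected
Step 6: +2 new -> 39 infected
Step 7: +1 new -> 40 infected
Step 8: +1 new -> 41 infected
Step 9: +0 new -> 41 infected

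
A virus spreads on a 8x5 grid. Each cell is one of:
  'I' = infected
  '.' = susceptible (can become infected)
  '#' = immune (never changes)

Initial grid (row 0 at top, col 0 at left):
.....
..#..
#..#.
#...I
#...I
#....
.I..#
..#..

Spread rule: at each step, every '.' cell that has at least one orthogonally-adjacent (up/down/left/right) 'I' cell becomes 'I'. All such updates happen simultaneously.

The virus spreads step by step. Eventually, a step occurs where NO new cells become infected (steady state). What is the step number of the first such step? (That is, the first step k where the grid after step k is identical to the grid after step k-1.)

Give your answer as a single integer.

Answer: 8

Derivation:
Step 0 (initial): 3 infected
Step 1: +8 new -> 11 infected
Step 2: +8 new -> 19 infected
Step 3: +5 new -> 24 infected
Step 4: +3 new -> 27 infected
Step 5: +2 new -> 29 infected
Step 6: +2 new -> 31 infected
Step 7: +1 new -> 32 infected
Step 8: +0 new -> 32 infected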